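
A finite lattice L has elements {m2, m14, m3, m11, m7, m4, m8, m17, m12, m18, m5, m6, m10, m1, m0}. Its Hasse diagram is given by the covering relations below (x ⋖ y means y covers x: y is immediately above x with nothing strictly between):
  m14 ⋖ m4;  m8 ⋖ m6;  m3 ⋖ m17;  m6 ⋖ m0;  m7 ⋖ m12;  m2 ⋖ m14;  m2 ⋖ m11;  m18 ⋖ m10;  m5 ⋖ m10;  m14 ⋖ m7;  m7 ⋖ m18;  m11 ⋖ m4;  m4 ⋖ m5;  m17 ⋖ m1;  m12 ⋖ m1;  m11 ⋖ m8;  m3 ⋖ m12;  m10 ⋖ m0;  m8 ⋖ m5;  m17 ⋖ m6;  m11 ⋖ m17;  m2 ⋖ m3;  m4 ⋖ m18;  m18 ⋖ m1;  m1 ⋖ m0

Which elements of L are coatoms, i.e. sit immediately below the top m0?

The coatoms are exactly the elements covered by m0: m1, m10, m6.

m1, m10, m6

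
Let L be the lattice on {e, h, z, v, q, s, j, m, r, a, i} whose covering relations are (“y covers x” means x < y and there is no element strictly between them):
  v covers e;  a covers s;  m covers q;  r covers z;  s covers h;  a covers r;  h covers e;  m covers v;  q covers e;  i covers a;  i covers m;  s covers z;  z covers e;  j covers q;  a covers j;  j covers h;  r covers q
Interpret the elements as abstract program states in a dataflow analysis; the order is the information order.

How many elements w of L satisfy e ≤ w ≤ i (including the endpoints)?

The interval [e, i] = {a, e, h, i, j, m, q, r, s, v, z}, which has 11 elements.

11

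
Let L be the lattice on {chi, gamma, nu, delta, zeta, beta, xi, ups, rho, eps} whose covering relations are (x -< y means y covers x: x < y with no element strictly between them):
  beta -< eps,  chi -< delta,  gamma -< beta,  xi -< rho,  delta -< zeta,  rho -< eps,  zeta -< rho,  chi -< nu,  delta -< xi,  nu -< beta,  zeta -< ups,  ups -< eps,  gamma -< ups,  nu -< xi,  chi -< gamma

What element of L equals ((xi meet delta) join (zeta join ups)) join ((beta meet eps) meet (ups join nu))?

xi ∧ delta = delta
zeta ∨ ups = ups
delta ∨ ups = ups
beta ∧ eps = beta
ups ∨ nu = eps
beta ∧ eps = beta
ups ∨ beta = eps

eps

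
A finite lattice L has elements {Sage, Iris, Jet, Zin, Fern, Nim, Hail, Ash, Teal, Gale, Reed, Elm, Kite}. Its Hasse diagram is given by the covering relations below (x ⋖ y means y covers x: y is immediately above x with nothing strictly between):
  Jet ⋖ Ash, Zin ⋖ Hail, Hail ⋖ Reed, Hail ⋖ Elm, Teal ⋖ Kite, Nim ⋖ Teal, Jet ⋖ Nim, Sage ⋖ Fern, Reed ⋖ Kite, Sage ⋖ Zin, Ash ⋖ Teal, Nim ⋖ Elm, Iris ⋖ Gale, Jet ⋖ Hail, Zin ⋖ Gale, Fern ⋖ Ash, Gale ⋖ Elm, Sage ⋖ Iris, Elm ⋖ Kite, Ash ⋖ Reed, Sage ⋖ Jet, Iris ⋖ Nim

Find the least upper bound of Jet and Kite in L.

Kite

Common upper bounds of {Jet, Kite}: Kite.
The least among these is Kite.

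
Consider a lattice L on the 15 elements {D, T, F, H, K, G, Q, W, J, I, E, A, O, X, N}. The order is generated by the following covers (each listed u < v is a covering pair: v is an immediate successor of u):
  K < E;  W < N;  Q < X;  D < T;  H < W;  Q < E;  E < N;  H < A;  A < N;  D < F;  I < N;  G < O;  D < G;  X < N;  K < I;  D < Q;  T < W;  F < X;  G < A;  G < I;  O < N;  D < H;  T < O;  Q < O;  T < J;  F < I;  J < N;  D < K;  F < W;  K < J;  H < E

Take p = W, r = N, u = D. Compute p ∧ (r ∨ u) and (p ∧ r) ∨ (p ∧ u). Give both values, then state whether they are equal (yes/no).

r ∨ u = N, so p ∧ (r ∨ u) = W ∧ N = W.
p ∧ r = W and p ∧ u = D, so (p ∧ r) ∨ (p ∧ u) = W ∨ D = W.
Equal: yes.

W; W; yes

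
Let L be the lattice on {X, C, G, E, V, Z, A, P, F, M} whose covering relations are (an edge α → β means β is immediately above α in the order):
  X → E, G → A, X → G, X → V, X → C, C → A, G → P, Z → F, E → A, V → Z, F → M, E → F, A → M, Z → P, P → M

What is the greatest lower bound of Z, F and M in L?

Z

Common lower bounds of {Z, F, M}: V, X, Z.
The greatest among these is Z.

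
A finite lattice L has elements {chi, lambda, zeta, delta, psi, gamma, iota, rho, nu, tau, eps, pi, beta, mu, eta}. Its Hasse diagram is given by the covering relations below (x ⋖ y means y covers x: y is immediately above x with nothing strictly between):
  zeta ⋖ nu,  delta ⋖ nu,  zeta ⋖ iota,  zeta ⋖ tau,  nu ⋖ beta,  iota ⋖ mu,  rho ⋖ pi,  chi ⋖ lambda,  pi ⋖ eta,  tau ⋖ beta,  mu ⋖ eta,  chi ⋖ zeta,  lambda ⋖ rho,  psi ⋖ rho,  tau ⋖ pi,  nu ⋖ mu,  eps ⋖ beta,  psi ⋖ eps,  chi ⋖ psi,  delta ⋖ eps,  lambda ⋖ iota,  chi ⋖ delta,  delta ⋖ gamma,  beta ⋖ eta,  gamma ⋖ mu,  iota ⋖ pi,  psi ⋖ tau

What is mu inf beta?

nu

Common lower bounds of {mu, beta}: chi, delta, nu, zeta.
The greatest among these is nu.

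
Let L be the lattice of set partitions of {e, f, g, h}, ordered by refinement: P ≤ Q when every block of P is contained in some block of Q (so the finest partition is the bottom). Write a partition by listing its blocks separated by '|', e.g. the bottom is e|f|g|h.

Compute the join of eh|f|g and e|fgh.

Common upper bounds of {eh|f|g, e|fgh}: efgh.
The least among these is efgh.

efgh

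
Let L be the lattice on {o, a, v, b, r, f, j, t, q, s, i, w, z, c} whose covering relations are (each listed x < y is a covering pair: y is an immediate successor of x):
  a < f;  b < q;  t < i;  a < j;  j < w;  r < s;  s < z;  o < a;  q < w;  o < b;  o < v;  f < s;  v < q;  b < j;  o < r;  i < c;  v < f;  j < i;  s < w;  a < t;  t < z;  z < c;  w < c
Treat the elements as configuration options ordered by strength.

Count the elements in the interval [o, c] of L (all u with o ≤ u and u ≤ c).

The interval [o, c] = {a, b, c, f, i, j, o, q, r, s, t, v, w, z}, which has 14 elements.

14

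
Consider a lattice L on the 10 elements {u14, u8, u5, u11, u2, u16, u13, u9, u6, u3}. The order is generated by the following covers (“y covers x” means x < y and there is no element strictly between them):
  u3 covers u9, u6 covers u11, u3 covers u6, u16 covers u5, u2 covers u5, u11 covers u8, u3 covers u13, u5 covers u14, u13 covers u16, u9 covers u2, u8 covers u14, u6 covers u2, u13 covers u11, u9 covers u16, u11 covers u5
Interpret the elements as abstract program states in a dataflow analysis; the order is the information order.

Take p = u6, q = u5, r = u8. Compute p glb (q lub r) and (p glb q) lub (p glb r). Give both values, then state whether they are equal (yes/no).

q lub r = u11, so p glb (q lub r) = u6 glb u11 = u11.
p glb q = u5 and p glb r = u8, so (p glb q) lub (p glb r) = u5 lub u8 = u11.
Equal: yes.

u11; u11; yes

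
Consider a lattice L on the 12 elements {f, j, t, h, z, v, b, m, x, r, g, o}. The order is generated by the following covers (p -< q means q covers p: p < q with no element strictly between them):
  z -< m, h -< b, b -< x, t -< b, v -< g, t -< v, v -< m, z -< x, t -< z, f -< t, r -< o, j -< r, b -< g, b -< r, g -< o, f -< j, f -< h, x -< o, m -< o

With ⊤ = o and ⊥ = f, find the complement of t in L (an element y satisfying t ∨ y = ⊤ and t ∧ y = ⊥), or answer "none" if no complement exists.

For every candidate y, either t ∨ y ≠ o or t ∧ y ≠ f; no complement exists.

none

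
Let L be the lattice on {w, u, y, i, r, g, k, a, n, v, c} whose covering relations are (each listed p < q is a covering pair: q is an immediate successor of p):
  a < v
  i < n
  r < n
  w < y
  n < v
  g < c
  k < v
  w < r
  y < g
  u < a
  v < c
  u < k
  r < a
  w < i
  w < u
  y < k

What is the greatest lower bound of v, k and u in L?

Common lower bounds of {v, k, u}: u, w.
The greatest among these is u.

u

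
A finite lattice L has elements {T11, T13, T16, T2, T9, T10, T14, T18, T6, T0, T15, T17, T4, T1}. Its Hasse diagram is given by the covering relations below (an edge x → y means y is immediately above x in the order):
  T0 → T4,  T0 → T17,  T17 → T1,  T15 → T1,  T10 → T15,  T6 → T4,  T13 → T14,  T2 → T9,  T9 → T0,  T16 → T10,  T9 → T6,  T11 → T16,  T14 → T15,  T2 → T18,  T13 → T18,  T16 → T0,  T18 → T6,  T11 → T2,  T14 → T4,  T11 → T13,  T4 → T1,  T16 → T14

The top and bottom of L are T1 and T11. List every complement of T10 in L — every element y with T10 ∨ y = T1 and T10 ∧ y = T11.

T18, T2, T6, T9

Need y with T10 ∨ y = T1 and T10 ∧ y = T11.
Checking each element gives: T18, T2, T6, T9.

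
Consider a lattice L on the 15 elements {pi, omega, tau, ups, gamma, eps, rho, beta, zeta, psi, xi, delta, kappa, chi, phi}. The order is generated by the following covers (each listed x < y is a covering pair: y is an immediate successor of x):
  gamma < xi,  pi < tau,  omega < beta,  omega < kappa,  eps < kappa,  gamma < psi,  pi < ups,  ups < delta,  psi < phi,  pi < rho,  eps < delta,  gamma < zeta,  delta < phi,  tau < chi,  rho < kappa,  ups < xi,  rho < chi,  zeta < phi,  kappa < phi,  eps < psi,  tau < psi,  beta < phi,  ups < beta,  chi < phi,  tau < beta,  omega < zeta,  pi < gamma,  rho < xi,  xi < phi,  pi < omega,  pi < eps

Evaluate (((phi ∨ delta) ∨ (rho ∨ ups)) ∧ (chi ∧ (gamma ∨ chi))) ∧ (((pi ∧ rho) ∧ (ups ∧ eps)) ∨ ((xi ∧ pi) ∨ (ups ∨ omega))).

tau

phi ∨ delta = phi
rho ∨ ups = xi
phi ∨ xi = phi
gamma ∨ chi = phi
chi ∧ phi = chi
phi ∧ chi = chi
pi ∧ rho = pi
ups ∧ eps = pi
pi ∧ pi = pi
xi ∧ pi = pi
ups ∨ omega = beta
pi ∨ beta = beta
pi ∨ beta = beta
chi ∧ beta = tau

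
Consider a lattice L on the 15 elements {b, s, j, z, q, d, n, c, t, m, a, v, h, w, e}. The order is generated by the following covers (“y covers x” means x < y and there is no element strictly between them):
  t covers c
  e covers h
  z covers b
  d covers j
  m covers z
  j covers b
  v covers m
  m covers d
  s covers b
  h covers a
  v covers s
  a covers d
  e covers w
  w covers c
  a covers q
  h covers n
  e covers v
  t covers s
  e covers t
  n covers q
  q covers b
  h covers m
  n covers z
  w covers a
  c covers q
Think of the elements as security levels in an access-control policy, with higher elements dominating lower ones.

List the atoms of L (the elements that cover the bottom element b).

j, q, s, z

The atoms are exactly the elements that cover b: j, q, s, z.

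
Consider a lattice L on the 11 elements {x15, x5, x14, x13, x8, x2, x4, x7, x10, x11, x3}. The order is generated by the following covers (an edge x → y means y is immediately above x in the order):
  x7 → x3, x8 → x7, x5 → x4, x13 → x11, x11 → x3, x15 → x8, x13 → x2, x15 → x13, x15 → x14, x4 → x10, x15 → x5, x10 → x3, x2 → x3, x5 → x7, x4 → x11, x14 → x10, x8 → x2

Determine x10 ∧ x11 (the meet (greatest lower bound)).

x4

Common lower bounds of {x10, x11}: x15, x4, x5.
The greatest among these is x4.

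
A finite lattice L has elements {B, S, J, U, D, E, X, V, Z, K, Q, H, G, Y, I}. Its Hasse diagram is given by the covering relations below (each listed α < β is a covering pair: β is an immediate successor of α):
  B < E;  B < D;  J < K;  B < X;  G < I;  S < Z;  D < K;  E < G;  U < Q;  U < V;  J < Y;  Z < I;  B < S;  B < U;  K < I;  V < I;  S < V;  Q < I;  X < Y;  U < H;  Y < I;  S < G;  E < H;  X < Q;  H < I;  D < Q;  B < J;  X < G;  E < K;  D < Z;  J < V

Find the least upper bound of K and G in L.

Common upper bounds of {K, G}: I.
The least among these is I.

I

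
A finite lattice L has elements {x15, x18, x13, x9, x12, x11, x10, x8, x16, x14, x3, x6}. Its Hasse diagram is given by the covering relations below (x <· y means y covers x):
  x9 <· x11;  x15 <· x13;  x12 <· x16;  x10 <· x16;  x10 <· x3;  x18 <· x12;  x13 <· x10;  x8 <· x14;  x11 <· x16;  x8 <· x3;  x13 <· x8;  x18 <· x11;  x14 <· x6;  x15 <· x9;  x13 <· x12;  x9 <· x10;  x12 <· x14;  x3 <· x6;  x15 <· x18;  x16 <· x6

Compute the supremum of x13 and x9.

Common upper bounds of {x13, x9}: x10, x16, x3, x6.
The least among these is x10.

x10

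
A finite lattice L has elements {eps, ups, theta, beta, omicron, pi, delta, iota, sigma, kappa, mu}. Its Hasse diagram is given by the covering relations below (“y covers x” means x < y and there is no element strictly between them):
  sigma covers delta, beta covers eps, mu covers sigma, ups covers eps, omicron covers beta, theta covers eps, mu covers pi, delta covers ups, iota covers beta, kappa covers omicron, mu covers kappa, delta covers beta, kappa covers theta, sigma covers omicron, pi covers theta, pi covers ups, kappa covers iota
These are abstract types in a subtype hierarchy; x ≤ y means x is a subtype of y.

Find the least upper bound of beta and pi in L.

mu

Common upper bounds of {beta, pi}: mu.
The least among these is mu.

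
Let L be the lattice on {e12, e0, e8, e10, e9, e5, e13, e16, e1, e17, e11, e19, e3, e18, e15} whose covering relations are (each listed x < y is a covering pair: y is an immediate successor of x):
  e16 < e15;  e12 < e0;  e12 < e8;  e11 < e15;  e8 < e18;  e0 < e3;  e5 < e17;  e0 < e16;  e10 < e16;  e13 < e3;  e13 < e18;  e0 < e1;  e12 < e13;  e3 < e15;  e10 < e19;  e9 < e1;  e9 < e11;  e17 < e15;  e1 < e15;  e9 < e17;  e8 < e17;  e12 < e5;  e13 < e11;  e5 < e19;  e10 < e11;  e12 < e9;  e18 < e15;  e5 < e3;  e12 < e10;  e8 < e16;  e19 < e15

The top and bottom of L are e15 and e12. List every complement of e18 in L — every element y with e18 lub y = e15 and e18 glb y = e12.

e0, e1, e10, e19, e5, e9

Need y with e18 ∨ y = e15 and e18 ∧ y = e12.
Checking each element gives: e0, e1, e10, e19, e5, e9.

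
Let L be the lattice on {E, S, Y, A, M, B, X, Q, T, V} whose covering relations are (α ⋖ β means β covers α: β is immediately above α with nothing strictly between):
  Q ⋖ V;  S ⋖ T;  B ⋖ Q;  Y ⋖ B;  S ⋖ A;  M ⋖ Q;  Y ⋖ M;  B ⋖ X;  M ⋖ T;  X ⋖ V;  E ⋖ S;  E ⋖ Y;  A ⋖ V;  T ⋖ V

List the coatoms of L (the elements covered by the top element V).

A, Q, T, X

The coatoms are exactly the elements covered by V: A, Q, T, X.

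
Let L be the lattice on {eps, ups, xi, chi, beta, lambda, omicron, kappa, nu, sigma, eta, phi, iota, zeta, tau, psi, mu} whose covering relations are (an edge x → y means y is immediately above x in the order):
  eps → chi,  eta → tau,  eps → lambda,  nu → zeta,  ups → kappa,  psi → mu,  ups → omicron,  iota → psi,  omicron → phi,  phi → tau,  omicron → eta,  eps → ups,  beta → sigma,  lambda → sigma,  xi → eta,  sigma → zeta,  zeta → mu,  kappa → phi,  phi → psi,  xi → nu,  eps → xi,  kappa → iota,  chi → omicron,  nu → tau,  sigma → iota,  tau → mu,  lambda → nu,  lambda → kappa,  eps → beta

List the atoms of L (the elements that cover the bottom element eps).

The atoms are exactly the elements that cover eps: beta, chi, lambda, ups, xi.

beta, chi, lambda, ups, xi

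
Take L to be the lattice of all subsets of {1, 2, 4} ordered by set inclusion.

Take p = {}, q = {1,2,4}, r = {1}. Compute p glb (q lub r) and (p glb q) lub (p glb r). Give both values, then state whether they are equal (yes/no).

{}; {}; yes

q lub r = {1,2,4}, so p glb (q lub r) = {} glb {1,2,4} = {}.
p glb q = {} and p glb r = {}, so (p glb q) lub (p glb r) = {} lub {} = {}.
Equal: yes.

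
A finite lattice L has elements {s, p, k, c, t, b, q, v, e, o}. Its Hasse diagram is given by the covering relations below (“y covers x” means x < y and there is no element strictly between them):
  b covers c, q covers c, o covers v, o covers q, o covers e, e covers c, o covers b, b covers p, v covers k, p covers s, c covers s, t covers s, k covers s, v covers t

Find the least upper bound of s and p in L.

Common upper bounds of {s, p}: b, o, p.
The least among these is p.

p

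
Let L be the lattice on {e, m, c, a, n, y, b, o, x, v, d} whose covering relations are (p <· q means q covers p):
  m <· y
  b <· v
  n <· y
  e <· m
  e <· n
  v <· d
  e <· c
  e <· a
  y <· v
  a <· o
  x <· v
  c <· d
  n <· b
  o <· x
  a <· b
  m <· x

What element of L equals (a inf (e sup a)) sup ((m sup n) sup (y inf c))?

v

e ∨ a = a
a ∧ a = a
m ∨ n = y
y ∧ c = e
y ∨ e = y
a ∨ y = v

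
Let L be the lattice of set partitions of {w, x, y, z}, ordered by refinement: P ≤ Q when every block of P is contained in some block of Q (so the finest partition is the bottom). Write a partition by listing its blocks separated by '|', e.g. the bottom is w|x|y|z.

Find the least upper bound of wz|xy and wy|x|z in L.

Common upper bounds of {wz|xy, wy|x|z}: wxyz.
The least among these is wxyz.

wxyz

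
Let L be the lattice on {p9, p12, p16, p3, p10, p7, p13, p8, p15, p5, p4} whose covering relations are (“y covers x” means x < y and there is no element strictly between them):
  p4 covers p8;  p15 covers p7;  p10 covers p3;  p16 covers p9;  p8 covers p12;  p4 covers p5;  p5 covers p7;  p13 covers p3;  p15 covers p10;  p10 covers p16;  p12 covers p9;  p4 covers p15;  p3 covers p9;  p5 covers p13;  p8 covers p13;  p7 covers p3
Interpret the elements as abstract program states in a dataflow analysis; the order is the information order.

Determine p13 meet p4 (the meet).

p13

Common lower bounds of {p13, p4}: p13, p3, p9.
The greatest among these is p13.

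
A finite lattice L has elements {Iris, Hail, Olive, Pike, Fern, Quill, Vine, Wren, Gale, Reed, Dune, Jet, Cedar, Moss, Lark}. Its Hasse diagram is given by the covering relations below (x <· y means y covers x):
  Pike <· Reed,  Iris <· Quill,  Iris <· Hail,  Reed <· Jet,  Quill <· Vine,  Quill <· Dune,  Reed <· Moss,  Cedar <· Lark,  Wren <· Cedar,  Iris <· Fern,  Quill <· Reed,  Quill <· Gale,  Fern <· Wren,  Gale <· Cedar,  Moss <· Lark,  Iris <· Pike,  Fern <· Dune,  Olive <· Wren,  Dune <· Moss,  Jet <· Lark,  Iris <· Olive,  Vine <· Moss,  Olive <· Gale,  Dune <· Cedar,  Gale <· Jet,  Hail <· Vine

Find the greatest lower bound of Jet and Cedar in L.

Gale

Common lower bounds of {Jet, Cedar}: Gale, Iris, Olive, Quill.
The greatest among these is Gale.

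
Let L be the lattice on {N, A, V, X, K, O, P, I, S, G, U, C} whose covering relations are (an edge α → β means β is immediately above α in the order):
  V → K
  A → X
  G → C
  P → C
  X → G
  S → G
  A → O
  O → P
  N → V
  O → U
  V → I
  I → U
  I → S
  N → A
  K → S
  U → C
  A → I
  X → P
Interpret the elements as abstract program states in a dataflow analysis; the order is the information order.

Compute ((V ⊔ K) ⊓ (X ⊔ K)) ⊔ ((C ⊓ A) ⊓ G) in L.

V ∨ K = K
X ∨ K = G
K ∧ G = K
C ∧ A = A
A ∧ G = A
K ∨ A = S

S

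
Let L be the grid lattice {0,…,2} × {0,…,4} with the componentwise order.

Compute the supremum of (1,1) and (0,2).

(1,2)

In a product of chains, the join is componentwise max, giving (1,2).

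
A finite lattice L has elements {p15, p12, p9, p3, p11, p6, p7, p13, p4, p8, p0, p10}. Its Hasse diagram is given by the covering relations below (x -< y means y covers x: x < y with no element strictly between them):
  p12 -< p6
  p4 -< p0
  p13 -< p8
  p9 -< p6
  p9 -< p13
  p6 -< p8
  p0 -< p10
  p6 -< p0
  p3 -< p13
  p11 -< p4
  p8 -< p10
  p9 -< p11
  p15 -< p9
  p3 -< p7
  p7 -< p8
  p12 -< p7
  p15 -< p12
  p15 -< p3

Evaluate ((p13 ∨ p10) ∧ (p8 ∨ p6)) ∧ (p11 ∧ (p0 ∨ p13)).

p13 ∨ p10 = p10
p8 ∨ p6 = p8
p10 ∧ p8 = p8
p0 ∨ p13 = p10
p11 ∧ p10 = p11
p8 ∧ p11 = p9

p9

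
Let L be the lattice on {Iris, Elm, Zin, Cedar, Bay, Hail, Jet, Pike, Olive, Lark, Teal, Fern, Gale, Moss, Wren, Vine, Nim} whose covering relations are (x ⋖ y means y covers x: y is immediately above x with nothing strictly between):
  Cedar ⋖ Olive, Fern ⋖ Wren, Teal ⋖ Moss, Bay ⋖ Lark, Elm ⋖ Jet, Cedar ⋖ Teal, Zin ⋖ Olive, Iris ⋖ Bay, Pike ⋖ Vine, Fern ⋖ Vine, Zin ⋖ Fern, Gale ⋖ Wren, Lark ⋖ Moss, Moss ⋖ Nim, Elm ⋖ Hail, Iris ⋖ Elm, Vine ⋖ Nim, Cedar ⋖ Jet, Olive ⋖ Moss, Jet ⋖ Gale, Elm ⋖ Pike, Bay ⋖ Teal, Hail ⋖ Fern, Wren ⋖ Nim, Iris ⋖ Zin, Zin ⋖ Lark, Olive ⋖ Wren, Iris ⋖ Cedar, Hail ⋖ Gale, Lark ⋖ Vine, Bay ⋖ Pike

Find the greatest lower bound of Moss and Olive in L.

Common lower bounds of {Moss, Olive}: Cedar, Iris, Olive, Zin.
The greatest among these is Olive.

Olive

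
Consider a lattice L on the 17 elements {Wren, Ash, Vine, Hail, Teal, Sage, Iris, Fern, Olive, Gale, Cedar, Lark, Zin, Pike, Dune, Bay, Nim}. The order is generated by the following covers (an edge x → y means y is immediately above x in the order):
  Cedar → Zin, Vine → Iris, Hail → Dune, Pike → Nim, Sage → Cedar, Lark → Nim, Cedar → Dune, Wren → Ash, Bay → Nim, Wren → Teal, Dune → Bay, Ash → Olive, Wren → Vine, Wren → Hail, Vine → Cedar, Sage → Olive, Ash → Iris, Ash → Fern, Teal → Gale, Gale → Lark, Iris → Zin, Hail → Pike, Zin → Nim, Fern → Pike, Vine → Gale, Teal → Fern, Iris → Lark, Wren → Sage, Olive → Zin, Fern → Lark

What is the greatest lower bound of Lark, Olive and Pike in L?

Ash

Common lower bounds of {Lark, Olive, Pike}: Ash, Wren.
The greatest among these is Ash.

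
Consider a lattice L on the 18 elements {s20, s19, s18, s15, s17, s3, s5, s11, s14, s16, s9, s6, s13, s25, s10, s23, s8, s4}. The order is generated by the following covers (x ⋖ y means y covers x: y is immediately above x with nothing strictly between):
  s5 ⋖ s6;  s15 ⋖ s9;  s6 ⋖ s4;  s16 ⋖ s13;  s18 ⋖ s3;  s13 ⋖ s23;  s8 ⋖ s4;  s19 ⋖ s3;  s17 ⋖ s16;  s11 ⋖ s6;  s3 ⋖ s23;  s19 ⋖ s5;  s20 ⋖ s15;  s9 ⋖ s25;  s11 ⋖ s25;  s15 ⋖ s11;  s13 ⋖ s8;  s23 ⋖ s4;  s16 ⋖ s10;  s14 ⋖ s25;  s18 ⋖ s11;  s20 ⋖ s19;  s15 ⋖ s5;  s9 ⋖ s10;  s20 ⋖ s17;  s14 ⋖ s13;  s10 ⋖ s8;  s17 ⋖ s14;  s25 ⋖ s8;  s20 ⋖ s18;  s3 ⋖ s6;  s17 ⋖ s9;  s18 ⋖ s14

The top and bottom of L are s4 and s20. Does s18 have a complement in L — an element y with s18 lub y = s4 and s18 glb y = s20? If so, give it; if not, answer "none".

For every candidate y, either s18 ∨ y ≠ s4 or s18 ∧ y ≠ s20; no complement exists.

none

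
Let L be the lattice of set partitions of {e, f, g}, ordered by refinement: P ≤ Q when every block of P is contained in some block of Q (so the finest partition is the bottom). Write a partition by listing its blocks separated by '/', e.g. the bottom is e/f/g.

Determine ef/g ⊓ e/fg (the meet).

e/f/g

The meet (common refinement) of ef/g and e/fg intersects blocks pairwise, giving e/f/g.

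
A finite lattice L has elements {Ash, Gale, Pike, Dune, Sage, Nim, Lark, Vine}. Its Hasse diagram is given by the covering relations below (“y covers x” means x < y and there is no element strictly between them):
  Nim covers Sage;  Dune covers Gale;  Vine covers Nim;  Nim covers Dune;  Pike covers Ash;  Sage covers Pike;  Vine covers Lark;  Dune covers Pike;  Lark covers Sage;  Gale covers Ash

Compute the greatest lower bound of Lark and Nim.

Sage

Common lower bounds of {Lark, Nim}: Ash, Pike, Sage.
The greatest among these is Sage.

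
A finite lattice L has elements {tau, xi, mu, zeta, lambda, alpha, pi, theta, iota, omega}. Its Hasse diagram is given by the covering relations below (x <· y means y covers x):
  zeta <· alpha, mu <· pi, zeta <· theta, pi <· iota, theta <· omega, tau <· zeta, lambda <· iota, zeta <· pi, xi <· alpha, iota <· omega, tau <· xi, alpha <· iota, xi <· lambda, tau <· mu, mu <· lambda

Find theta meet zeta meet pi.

Common lower bounds of {theta, zeta, pi}: tau, zeta.
The greatest among these is zeta.

zeta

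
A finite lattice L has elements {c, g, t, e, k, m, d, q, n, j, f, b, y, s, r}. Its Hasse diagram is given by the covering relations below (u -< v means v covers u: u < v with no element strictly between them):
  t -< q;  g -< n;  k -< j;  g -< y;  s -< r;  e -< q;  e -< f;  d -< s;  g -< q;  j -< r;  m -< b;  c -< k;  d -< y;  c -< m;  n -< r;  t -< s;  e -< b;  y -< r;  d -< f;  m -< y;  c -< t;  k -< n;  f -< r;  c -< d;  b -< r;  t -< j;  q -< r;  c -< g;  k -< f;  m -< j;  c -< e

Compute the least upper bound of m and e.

b

Common upper bounds of {m, e}: b, r.
The least among these is b.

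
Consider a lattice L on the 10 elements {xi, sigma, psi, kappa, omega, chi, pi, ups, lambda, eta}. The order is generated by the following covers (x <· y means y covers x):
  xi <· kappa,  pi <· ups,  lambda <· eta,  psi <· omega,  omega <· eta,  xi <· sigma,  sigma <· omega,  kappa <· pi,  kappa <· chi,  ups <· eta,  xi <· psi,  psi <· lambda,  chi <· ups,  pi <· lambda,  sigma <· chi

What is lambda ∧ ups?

Common lower bounds of {lambda, ups}: kappa, pi, xi.
The greatest among these is pi.

pi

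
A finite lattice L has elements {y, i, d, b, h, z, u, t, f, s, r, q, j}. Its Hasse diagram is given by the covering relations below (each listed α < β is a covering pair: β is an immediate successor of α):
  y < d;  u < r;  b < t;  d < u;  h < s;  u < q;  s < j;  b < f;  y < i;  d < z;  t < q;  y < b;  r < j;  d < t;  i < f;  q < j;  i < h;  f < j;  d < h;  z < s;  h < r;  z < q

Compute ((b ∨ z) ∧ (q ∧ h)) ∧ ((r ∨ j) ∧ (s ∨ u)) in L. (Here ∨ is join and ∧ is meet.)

d

b ∨ z = q
q ∧ h = d
q ∧ d = d
r ∨ j = j
s ∨ u = j
j ∧ j = j
d ∧ j = d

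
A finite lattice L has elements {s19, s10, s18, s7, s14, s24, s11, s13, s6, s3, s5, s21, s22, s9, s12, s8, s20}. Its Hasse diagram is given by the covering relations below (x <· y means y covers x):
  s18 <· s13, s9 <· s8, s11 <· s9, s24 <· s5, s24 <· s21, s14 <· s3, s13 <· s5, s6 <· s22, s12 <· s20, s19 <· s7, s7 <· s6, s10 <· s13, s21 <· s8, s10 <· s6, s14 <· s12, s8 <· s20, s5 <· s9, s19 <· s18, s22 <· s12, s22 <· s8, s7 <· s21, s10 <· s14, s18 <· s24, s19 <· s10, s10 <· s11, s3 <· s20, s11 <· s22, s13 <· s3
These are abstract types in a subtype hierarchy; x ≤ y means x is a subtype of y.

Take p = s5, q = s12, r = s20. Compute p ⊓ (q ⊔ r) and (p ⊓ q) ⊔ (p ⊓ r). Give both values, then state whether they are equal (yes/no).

s5; s5; yes

q ⊔ r = s20, so p ⊓ (q ⊔ r) = s5 ⊓ s20 = s5.
p ⊓ q = s10 and p ⊓ r = s5, so (p ⊓ q) ⊔ (p ⊓ r) = s10 ⊔ s5 = s5.
Equal: yes.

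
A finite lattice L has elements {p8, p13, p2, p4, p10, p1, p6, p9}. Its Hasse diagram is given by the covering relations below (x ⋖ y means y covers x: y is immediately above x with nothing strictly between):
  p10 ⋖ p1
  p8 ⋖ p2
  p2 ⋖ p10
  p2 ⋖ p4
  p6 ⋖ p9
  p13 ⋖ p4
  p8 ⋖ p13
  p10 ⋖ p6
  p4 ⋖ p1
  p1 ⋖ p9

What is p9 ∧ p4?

Common lower bounds of {p9, p4}: p13, p2, p4, p8.
The greatest among these is p4.

p4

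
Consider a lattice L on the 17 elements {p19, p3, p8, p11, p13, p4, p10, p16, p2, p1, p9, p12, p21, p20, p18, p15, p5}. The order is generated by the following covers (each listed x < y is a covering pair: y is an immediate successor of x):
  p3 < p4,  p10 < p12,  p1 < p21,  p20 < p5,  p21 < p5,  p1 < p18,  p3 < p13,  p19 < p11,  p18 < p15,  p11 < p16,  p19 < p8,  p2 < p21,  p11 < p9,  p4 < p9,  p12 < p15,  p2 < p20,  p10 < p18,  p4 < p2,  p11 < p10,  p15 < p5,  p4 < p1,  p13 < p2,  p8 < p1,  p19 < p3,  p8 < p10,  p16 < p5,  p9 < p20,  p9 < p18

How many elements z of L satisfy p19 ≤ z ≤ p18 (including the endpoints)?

9

The interval [p19, p18] = {p1, p10, p11, p18, p19, p3, p4, p8, p9}, which has 9 elements.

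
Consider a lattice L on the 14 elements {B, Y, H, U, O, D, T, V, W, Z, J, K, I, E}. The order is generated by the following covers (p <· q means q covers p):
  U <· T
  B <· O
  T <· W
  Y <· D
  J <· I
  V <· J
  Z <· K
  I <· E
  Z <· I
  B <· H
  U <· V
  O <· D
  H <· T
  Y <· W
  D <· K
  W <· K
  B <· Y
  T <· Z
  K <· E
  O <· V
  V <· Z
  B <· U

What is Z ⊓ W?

T

Common lower bounds of {Z, W}: B, H, T, U.
The greatest among these is T.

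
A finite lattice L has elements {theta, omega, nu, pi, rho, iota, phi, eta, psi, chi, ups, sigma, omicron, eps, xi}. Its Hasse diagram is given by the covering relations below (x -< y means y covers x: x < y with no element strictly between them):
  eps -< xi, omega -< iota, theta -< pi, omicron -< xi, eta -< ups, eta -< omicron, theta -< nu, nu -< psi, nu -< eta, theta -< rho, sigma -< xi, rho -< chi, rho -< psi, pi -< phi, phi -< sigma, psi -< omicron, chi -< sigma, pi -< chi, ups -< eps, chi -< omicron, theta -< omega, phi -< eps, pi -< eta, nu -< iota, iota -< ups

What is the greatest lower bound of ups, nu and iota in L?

Common lower bounds of {ups, nu, iota}: nu, theta.
The greatest among these is nu.

nu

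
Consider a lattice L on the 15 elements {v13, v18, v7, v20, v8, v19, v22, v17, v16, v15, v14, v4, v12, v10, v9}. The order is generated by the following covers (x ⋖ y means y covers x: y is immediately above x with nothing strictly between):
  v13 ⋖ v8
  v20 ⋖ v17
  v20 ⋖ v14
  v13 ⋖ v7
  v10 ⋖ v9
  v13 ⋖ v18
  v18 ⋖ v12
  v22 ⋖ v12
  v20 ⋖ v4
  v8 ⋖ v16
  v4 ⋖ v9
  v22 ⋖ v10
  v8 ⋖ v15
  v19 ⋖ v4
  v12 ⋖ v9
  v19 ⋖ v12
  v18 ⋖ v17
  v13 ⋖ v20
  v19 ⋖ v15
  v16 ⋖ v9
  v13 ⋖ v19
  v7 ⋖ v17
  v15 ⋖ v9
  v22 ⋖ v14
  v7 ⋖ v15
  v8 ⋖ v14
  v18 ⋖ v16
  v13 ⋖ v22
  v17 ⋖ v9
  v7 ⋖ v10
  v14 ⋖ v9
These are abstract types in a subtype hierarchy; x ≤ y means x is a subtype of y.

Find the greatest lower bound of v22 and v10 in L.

v22

Common lower bounds of {v22, v10}: v13, v22.
The greatest among these is v22.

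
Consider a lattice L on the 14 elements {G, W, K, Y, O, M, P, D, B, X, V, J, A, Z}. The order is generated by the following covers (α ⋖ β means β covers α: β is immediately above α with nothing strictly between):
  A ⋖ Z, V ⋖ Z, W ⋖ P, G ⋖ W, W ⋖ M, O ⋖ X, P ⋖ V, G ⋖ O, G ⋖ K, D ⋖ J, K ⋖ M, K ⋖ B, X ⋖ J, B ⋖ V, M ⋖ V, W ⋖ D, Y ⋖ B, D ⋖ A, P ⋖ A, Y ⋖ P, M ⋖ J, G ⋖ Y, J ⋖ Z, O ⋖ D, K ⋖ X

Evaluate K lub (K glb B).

K ∧ B = K
K ∨ K = K

K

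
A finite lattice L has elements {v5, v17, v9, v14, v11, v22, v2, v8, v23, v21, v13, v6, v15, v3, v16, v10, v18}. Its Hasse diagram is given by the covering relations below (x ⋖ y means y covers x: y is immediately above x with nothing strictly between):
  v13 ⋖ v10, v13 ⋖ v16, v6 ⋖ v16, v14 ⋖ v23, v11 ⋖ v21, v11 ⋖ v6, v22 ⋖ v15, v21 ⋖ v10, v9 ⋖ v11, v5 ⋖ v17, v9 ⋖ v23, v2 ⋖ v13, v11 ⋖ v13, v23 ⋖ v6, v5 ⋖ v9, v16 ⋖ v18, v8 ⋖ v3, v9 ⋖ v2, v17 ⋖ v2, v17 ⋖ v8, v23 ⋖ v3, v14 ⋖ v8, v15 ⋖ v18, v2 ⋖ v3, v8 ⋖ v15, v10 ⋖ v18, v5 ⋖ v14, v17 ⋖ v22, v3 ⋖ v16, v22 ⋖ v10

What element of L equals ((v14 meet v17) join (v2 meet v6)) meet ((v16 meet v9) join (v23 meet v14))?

v9

v14 ∧ v17 = v5
v2 ∧ v6 = v9
v5 ∨ v9 = v9
v16 ∧ v9 = v9
v23 ∧ v14 = v14
v9 ∨ v14 = v23
v9 ∧ v23 = v9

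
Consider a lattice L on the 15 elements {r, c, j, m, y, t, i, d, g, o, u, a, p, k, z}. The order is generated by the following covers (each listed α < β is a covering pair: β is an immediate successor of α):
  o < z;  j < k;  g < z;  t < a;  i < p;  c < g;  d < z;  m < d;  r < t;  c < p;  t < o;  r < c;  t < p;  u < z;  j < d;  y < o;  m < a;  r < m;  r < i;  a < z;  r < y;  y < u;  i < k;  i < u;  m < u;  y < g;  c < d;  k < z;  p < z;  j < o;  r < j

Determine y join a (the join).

Common upper bounds of {y, a}: z.
The least among these is z.

z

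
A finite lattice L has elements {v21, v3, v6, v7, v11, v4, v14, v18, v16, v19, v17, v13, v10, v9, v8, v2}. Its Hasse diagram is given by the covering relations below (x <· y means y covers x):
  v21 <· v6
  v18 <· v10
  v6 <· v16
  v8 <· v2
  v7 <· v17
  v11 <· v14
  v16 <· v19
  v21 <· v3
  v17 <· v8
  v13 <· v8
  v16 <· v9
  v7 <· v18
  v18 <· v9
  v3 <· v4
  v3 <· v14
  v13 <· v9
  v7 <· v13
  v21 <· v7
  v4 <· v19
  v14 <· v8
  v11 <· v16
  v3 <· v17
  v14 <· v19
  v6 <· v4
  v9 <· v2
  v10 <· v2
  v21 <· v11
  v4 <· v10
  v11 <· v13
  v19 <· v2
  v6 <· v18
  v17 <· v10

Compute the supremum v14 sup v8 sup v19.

v2

Common upper bounds of {v14, v8, v19}: v2.
The least among these is v2.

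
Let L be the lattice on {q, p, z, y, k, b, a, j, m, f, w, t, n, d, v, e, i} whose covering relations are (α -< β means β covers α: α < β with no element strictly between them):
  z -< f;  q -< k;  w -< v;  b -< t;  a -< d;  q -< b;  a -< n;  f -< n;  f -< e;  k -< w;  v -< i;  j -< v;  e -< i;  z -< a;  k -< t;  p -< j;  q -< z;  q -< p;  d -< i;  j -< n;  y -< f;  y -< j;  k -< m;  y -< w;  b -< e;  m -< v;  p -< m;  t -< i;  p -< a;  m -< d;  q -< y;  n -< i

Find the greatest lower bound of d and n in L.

Common lower bounds of {d, n}: a, p, q, z.
The greatest among these is a.

a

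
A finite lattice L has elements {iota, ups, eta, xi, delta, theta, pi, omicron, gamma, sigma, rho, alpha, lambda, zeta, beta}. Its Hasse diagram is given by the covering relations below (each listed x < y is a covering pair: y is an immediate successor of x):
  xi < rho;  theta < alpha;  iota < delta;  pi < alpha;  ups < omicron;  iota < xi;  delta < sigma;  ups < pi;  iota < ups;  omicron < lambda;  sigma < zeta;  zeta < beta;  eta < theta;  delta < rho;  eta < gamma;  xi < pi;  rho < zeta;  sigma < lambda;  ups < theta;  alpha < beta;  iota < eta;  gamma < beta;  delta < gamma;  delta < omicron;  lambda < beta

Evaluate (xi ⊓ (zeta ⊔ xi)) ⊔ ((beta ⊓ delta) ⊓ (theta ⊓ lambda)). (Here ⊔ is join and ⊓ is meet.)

zeta ∨ xi = zeta
xi ∧ zeta = xi
beta ∧ delta = delta
theta ∧ lambda = ups
delta ∧ ups = iota
xi ∨ iota = xi

xi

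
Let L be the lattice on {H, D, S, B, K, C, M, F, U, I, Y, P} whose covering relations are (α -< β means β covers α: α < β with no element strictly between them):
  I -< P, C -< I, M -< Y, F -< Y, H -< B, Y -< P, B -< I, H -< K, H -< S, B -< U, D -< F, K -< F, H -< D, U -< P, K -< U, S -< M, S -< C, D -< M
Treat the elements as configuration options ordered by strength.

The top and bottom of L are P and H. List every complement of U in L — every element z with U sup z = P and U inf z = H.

Need z with U ∨ z = P and U ∧ z = H.
Checking each element gives: C, D, M, S.

C, D, M, S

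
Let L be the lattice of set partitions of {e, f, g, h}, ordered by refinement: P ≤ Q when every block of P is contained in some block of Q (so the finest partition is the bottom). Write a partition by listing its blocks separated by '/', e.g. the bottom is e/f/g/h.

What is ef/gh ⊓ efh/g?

The meet (common refinement) of ef/gh and efh/g intersects blocks pairwise, giving ef/g/h.

ef/g/h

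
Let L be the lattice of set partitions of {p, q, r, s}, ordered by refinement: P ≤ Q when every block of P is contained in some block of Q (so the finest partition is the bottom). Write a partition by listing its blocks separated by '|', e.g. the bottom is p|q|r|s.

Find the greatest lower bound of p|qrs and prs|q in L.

The meet (common refinement) of p|qrs and prs|q intersects blocks pairwise, giving p|q|rs.

p|q|rs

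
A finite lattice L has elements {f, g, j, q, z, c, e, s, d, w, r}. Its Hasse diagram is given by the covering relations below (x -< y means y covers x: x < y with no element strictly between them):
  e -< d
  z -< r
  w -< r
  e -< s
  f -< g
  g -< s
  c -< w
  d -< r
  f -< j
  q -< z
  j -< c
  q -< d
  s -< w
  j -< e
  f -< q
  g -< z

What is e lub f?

e

Common upper bounds of {e, f}: d, e, r, s, w.
The least among these is e.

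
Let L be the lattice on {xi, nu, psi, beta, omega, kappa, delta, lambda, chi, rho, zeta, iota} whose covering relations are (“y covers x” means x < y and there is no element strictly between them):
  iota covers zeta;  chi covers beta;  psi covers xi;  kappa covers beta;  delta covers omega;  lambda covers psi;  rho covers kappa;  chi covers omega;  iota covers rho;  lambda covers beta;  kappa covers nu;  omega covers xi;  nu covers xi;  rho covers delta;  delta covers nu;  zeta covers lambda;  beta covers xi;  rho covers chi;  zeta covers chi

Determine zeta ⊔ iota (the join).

Common upper bounds of {zeta, iota}: iota.
The least among these is iota.

iota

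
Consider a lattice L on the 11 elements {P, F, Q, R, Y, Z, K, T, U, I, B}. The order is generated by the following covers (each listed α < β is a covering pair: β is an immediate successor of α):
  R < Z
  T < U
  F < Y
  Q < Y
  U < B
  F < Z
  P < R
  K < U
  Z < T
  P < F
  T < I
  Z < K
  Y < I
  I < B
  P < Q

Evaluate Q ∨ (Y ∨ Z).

I

Y ∨ Z = I
Q ∨ I = I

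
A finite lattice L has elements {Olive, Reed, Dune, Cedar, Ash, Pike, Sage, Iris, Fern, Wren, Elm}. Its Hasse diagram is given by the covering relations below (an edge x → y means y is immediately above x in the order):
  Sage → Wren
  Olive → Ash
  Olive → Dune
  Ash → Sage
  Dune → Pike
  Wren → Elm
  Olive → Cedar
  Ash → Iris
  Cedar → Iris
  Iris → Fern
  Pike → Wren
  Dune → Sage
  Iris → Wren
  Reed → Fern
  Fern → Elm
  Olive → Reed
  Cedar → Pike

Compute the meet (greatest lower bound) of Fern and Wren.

Iris

Common lower bounds of {Fern, Wren}: Ash, Cedar, Iris, Olive.
The greatest among these is Iris.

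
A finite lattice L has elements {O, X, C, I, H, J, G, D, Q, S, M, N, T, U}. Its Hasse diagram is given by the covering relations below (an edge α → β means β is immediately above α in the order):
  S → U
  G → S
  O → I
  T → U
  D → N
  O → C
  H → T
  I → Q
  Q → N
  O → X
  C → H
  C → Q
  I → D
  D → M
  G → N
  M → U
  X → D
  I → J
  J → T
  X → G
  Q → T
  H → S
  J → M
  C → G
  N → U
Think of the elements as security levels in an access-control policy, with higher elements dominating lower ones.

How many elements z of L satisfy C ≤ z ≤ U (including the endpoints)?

8

The interval [C, U] = {C, G, H, N, Q, S, T, U}, which has 8 elements.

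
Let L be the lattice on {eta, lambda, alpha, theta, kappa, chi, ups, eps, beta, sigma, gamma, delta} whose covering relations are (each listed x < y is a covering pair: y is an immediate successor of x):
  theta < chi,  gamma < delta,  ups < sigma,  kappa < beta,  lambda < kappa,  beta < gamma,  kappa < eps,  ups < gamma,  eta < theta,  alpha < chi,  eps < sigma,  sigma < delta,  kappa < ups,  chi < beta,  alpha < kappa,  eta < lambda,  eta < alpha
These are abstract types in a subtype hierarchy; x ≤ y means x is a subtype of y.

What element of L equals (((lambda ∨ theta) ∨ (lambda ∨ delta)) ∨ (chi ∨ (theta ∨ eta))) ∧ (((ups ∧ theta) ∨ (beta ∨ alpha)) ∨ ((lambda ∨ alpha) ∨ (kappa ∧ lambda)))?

lambda ∨ theta = beta
lambda ∨ delta = delta
beta ∨ delta = delta
theta ∨ eta = theta
chi ∨ theta = chi
delta ∨ chi = delta
ups ∧ theta = eta
beta ∨ alpha = beta
eta ∨ beta = beta
lambda ∨ alpha = kappa
kappa ∧ lambda = lambda
kappa ∨ lambda = kappa
beta ∨ kappa = beta
delta ∧ beta = beta

beta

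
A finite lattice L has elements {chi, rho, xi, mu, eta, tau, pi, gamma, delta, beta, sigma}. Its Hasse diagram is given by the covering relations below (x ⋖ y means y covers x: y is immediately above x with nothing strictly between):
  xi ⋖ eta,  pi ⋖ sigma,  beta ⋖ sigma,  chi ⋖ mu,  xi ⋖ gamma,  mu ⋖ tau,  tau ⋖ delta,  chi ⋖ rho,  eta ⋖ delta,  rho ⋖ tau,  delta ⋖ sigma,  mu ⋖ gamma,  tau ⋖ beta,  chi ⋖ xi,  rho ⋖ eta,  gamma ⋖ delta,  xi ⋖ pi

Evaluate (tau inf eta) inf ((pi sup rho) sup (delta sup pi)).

tau ∧ eta = rho
pi ∨ rho = sigma
delta ∨ pi = sigma
sigma ∨ sigma = sigma
rho ∧ sigma = rho

rho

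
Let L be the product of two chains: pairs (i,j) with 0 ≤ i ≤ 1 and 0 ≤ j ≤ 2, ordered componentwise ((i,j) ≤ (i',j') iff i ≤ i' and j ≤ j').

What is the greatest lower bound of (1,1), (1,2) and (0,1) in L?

(0,1)

In a product of chains, the meet is componentwise min, giving (0,1).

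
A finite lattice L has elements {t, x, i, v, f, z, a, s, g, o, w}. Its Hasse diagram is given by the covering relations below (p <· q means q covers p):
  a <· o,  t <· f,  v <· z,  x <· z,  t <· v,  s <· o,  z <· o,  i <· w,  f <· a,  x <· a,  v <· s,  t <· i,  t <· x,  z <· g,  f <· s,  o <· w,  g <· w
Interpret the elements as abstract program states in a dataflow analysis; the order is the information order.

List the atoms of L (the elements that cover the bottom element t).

f, i, v, x

The atoms are exactly the elements that cover t: f, i, v, x.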